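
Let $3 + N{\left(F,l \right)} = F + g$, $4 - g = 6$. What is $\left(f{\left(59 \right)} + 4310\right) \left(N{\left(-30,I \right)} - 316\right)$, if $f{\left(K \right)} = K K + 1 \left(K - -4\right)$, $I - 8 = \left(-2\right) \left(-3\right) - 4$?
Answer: $-2756754$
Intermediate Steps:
$g = -2$ ($g = 4 - 6 = -2$)
$I = 10$ ($I = 8 - -2 = 8 + \left(6 - 4\right) = 8 + 2 = 10$)
$N{\left(F,l \right)} = -5 + F$ ($N{\left(F,l \right)} = -3 + \left(F - 2\right) = -3 + \left(-2 + F\right) = -5 + F$)
$f{\left(K \right)} = 4 + K + K^{2}$ ($f{\left(K \right)} = K^{2} + 1 \left(K + 4\right) = K^{2} + 1 \left(4 + K\right) = K^{2} + \left(4 + K\right) = 4 + K + K^{2}$)
$\left(f{\left(59 \right)} + 4310\right) \left(N{\left(-30,I \right)} - 316\right) = \left(\left(4 + 59 + 59^{2}\right) + 4310\right) \left(\left(-5 - 30\right) - 316\right) = \left(\left(4 + 59 + 3481\right) + 4310\right) \left(-35 - 316\right) = \left(3544 + 4310\right) \left(-351\right) = 7854 \left(-351\right) = -2756754$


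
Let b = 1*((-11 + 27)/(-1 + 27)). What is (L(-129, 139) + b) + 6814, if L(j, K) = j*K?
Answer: -144513/13 ≈ -11116.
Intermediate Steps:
L(j, K) = K*j
b = 8/13 (b = 1*(16/26) = 1*(16*(1/26)) = 1*(8/13) = 8/13 ≈ 0.61539)
(L(-129, 139) + b) + 6814 = (139*(-129) + 8/13) + 6814 = (-17931 + 8/13) + 6814 = -233095/13 + 6814 = -144513/13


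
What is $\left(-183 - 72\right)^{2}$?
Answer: $65025$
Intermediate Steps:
$\left(-183 - 72\right)^{2} = \left(-255\right)^{2} = 65025$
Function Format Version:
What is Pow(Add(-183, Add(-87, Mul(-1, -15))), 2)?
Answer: 65025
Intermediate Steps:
Pow(Add(-183, Add(-87, Mul(-1, -15))), 2) = Pow(Add(-183, Add(-87, 15)), 2) = Pow(Add(-183, -72), 2) = Pow(-255, 2) = 65025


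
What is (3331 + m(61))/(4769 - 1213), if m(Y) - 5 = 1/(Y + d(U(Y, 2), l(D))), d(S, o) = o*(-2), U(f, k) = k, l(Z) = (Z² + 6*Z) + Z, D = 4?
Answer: 90071/96012 ≈ 0.93812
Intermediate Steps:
l(Z) = Z² + 7*Z
d(S, o) = -2*o
m(Y) = 5 + 1/(-88 + Y) (m(Y) = 5 + 1/(Y - 8*(7 + 4)) = 5 + 1/(Y - 8*11) = 5 + 1/(Y - 2*44) = 5 + 1/(Y - 88) = 5 + 1/(-88 + Y))
(3331 + m(61))/(4769 - 1213) = (3331 + (-439 + 5*61)/(-88 + 61))/(4769 - 1213) = (3331 + (-439 + 305)/(-27))/3556 = (3331 - 1/27*(-134))*(1/3556) = (3331 + 134/27)*(1/3556) = (90071/27)*(1/3556) = 90071/96012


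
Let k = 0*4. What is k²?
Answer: 0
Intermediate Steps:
k = 0
k² = 0² = 0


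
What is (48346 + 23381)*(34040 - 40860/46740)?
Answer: 1901947489233/779 ≈ 2.4415e+9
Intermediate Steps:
(48346 + 23381)*(34040 - 40860/46740) = 71727*(34040 - 40860*1/46740) = 71727*(34040 - 681/779) = 71727*(26516479/779) = 1901947489233/779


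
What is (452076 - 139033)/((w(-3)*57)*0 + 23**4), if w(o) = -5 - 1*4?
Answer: 313043/279841 ≈ 1.1186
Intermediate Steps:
w(o) = -9 (w(o) = -5 - 4 = -9)
(452076 - 139033)/((w(-3)*57)*0 + 23**4) = (452076 - 139033)/(-9*57*0 + 23**4) = 313043/(-513*0 + 279841) = 313043/(0 + 279841) = 313043/279841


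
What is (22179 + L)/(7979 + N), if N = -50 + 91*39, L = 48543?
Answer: 11787/1913 ≈ 6.1615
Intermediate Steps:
N = 3499 (N = -50 + 3549 = 3499)
(22179 + L)/(7979 + N) = (22179 + 48543)/(7979 + 3499) = 70722/11478 = 70722*(1/11478) = 11787/1913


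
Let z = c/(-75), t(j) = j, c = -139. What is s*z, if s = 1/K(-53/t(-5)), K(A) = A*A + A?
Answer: 139/9222 ≈ 0.015073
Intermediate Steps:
K(A) = A + A**2 (K(A) = A**2 + A = A + A**2)
s = 25/3074 (s = 1/((-53/(-5))*(1 - 53/(-5))) = 1/((-53*(-1/5))*(1 - 53*(-1/5))) = 1/(53*(1 + 53/5)/5) = 1/((53/5)*(58/5)) = 1/(3074/25) = 25/3074 ≈ 0.0081327)
z = 139/75 (z = -139/(-75) = -139*(-1/75) = 139/75 ≈ 1.8533)
s*z = (25/3074)*(139/75) = 139/9222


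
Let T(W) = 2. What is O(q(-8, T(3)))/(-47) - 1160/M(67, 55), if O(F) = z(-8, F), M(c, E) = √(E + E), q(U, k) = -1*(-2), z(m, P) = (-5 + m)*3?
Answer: 39/47 - 116*√110/11 ≈ -109.77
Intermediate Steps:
z(m, P) = -15 + 3*m
q(U, k) = 2
M(c, E) = √2*√E (M(c, E) = √(2*E) = √2*√E)
O(F) = -39 (O(F) = -15 + 3*(-8) = -15 - 24 = -39)
O(q(-8, T(3)))/(-47) - 1160/M(67, 55) = -39/(-47) - 1160*√110/110 = -39*(-1/47) - 1160*√110/110 = 39/47 - 116*√110/11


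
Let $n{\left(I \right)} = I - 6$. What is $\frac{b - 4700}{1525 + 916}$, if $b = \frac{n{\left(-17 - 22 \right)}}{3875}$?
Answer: $- \frac{3642509}{1891775} \approx -1.9254$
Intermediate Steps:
$n{\left(I \right)} = -6 + I$
$b = - \frac{9}{775}$ ($b = \frac{-6 - 39}{3875} = \left(-6 - 39\right) \frac{1}{3875} = \left(-45\right) \frac{1}{3875} = - \frac{9}{775} \approx -0.011613$)
$\frac{b - 4700}{1525 + 916} = \frac{- \frac{9}{775} - 4700}{1525 + 916} = - \frac{3642509}{775 \cdot 2441} = \left(- \frac{3642509}{775}\right) \frac{1}{2441} = - \frac{3642509}{1891775}$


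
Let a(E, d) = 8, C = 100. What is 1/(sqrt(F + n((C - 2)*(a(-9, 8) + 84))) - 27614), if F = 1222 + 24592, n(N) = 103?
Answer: -27614/762507079 - sqrt(25917)/762507079 ≈ -3.6426e-5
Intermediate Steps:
F = 25814
1/(sqrt(F + n((C - 2)*(a(-9, 8) + 84))) - 27614) = 1/(sqrt(25814 + 103) - 27614) = 1/(sqrt(25917) - 27614) = 1/(-27614 + sqrt(25917))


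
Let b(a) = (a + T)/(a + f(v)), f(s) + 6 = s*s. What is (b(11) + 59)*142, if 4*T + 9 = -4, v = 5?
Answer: 504881/60 ≈ 8414.7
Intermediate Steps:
f(s) = -6 + s**2 (f(s) = -6 + s*s = -6 + s**2)
T = -13/4 (T = -9/4 + (1/4)*(-4) = -9/4 - 1 = -13/4 ≈ -3.2500)
b(a) = (-13/4 + a)/(19 + a) (b(a) = (a - 13/4)/(a + (-6 + 5**2)) = (-13/4 + a)/(a + (-6 + 25)) = (-13/4 + a)/(a + 19) = (-13/4 + a)/(19 + a))
(b(11) + 59)*142 = ((-13/4 + 11)/(19 + 11) + 59)*142 = ((31/4)/30 + 59)*142 = ((1/30)*(31/4) + 59)*142 = (31/120 + 59)*142 = (7111/120)*142 = 504881/60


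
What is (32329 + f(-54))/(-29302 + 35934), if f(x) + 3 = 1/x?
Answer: 1745603/358128 ≈ 4.8742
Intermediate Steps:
f(x) = -3 + 1/x
(32329 + f(-54))/(-29302 + 35934) = (32329 + (-3 + 1/(-54)))/(-29302 + 35934) = (32329 + (-3 - 1/54))/6632 = (32329 - 163/54)*(1/6632) = (1745603/54)*(1/6632) = 1745603/358128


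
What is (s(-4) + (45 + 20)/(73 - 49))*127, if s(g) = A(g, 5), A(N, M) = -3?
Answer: -889/24 ≈ -37.042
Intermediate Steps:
s(g) = -3
(s(-4) + (45 + 20)/(73 - 49))*127 = (-3 + (45 + 20)/(73 - 49))*127 = (-3 + 65/24)*127 = -7/24*127 = -889/24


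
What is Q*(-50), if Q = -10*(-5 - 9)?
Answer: -7000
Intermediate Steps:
Q = 140 (Q = -10*(-14) = 140)
Q*(-50) = 140*(-50) = -7000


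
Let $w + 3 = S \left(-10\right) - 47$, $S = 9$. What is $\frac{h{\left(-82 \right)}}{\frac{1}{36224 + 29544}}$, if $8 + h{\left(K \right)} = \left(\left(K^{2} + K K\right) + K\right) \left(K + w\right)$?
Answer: $-195150755680$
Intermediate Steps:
$w = -140$ ($w = -3 + \left(9 \left(-10\right) - 47\right) = -3 - 137 = -140$)
$h{\left(K \right)} = -8 + \left(-140 + K\right) \left(K + 2 K^{2}\right)$ ($h{\left(K \right)} = -8 + \left(\left(K^{2} + K K\right) + K\right) \left(K - 140\right) = -8 + \left(\left(K^{2} + K^{2}\right) + K\right) \left(-140 + K\right) = -8 + \left(2 K^{2} + K\right) \left(-140 + K\right) = -8 + \left(K + 2 K^{2}\right) \left(-140 + K\right) = -8 + \left(-140 + K\right) \left(K + 2 K^{2}\right)$)
$\frac{h{\left(-82 \right)}}{\frac{1}{36224 + 29544}} = \frac{-8 - 279 \left(-82\right)^{2} - -11480 + 2 \left(-82\right)^{3}}{\frac{1}{36224 + 29544}} = \frac{-8 - 1875996 + 11480 + 2 \left(-551368\right)}{\frac{1}{65768}} = \left(-8 - 1875996 + 11480 - 1102736\right) \frac{1}{\frac{1}{65768}} = \left(-2967260\right) 65768 = -195150755680$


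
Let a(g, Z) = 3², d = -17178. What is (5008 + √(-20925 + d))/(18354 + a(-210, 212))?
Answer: 5008/18363 + I*√38103/18363 ≈ 0.27272 + 0.01063*I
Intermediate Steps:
a(g, Z) = 9
(5008 + √(-20925 + d))/(18354 + a(-210, 212)) = (5008 + √(-20925 - 17178))/(18354 + 9) = (5008 + √(-38103))/18363 = (5008 + I*√38103)*(1/18363) = 5008/18363 + I*√38103/18363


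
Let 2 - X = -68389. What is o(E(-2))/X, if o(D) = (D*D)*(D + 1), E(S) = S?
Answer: -4/68391 ≈ -5.8487e-5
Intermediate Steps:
X = 68391 (X = 2 - 1*(-68389) = 2 + 68389 = 68391)
o(D) = D²*(1 + D)
o(E(-2))/X = ((-2)²*(1 - 2))/68391 = (4*(-1))*(1/68391) = -4*1/68391 = -4/68391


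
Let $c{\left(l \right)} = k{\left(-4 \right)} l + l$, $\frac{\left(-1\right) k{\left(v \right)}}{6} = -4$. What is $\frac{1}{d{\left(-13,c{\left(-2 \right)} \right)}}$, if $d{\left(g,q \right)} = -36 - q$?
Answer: $\frac{1}{14} \approx 0.071429$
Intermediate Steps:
$k{\left(v \right)} = 24$ ($k{\left(v \right)} = \left(-6\right) \left(-4\right) = 24$)
$c{\left(l \right)} = 25 l$ ($c{\left(l \right)} = 24 l + l = 25 l$)
$\frac{1}{d{\left(-13,c{\left(-2 \right)} \right)}} = \frac{1}{-36 - 25 \left(-2\right)} = \frac{1}{-36 - -50} = \frac{1}{-36 + 50} = \frac{1}{14}$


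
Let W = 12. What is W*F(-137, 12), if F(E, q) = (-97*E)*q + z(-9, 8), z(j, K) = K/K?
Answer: 1913628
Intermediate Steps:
z(j, K) = 1
F(E, q) = 1 - 97*E*q (F(E, q) = (-97*E)*q + 1 = -97*E*q + 1 = 1 - 97*E*q)
W*F(-137, 12) = 12*(1 - 97*(-137)*12) = 12*(1 + 159468) = 12*159469 = 1913628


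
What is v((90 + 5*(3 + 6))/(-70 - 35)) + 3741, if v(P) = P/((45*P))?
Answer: 168346/45 ≈ 3741.0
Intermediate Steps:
v(P) = 1/45 (v(P) = P*(1/(45*P)) = 1/45)
v((90 + 5*(3 + 6))/(-70 - 35)) + 3741 = 1/45 + 3741 = 168346/45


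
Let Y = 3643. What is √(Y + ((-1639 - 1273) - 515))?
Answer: 6*√6 ≈ 14.697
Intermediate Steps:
√(Y + ((-1639 - 1273) - 515)) = √(3643 + ((-1639 - 1273) - 515)) = √(3643 + (-2912 - 515)) = √(3643 - 3427) = √216 = 6*√6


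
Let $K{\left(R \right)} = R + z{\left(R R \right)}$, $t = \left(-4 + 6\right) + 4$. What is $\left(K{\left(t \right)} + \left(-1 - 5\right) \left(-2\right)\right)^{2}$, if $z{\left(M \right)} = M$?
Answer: $2916$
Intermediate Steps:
$t = 6$ ($t = 2 + 4 = 6$)
$K{\left(R \right)} = R + R^{2}$ ($K{\left(R \right)} = R + R R = R + R^{2}$)
$\left(K{\left(t \right)} + \left(-1 - 5\right) \left(-2\right)\right)^{2} = \left(6 \left(1 + 6\right) + \left(-1 - 5\right) \left(-2\right)\right)^{2} = \left(6 \cdot 7 - -12\right)^{2} = \left(42 + 12\right)^{2} = 54^{2} = 2916$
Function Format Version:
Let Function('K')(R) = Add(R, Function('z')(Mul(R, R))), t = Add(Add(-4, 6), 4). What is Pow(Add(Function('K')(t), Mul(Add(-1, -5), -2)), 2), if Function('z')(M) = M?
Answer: 2916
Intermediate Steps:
t = 6 (t = Add(2, 4) = 6)
Function('K')(R) = Add(R, Pow(R, 2)) (Function('K')(R) = Add(R, Mul(R, R)) = Add(R, Pow(R, 2)))
Pow(Add(Function('K')(t), Mul(Add(-1, -5), -2)), 2) = Pow(Add(Mul(6, Add(1, 6)), Mul(Add(-1, -5), -2)), 2) = Pow(Add(Mul(6, 7), Mul(-6, -2)), 2) = Pow(Add(42, 12), 2) = Pow(54, 2) = 2916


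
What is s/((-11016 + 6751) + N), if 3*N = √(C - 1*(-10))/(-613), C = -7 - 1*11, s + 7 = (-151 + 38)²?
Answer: -184077723295530/61517903922233 + 46938636*I*√2/61517903922233 ≈ -2.9923 + 1.0791e-6*I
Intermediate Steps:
s = 12762 (s = -7 + (-151 + 38)² = -7 + (-113)² = -7 + 12769 = 12762)
C = -18 (C = -7 - 11 = -18)
N = -2*I*√2/1839 (N = (√(-18 - 1*(-10))/(-613))/3 = (√(-18 + 10)*(-1/613))/3 = (√(-8)*(-1/613))/3 = ((2*I*√2)*(-1/613))/3 = (-2*I*√2/613)/3 = -2*I*√2/1839 ≈ -0.001538*I)
s/((-11016 + 6751) + N) = 12762/((-11016 + 6751) - 2*I*√2/1839) = 12762/(-4265 - 2*I*√2/1839)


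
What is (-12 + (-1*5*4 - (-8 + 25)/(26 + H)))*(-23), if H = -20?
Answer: 4807/6 ≈ 801.17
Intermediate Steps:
(-12 + (-1*5*4 - (-8 + 25)/(26 + H)))*(-23) = (-12 + (-1*5*4 - (-8 + 25)/(26 - 20)))*(-23) = (-12 + (-5*4 - 17/6))*(-23) = (-12 + (-20 - 17/6))*(-23) = (-12 - 137/6)*(-23) = -209/6*(-23) = 4807/6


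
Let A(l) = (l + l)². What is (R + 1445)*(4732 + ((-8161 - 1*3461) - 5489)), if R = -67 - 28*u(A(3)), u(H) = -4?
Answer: -18444710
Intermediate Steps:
A(l) = 4*l² (A(l) = (2*l)² = 4*l²)
R = 45 (R = -67 - 28*(-4) = -67 + 112 = 45)
(R + 1445)*(4732 + ((-8161 - 1*3461) - 5489)) = (45 + 1445)*(4732 + ((-8161 - 1*3461) - 5489)) = 1490*(4732 + ((-8161 - 3461) - 5489)) = 1490*(4732 + (-11622 - 5489)) = 1490*(4732 - 17111) = 1490*(-12379) = -18444710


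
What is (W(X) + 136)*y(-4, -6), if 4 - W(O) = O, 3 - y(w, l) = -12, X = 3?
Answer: 2055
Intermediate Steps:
y(w, l) = 15 (y(w, l) = 3 - 1*(-12) = 3 + 12 = 15)
W(O) = 4 - O
(W(X) + 136)*y(-4, -6) = ((4 - 1*3) + 136)*15 = ((4 - 3) + 136)*15 = (1 + 136)*15 = 137*15 = 2055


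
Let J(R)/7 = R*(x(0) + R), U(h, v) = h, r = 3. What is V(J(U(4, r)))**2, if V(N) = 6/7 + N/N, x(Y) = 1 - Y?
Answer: 169/49 ≈ 3.4490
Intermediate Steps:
J(R) = 7*R*(1 + R) (J(R) = 7*(R*((1 - 1*0) + R)) = 7*(R*((1 + 0) + R)) = 7*(R*(1 + R)) = 7*R*(1 + R))
V(N) = 13/7 (V(N) = 6*(1/7) + 1 = 6/7 + 1 = 13/7)
V(J(U(4, r)))**2 = (13/7)**2 = 169/49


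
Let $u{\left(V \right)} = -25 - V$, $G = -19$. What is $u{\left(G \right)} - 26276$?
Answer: $-26282$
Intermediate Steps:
$u{\left(G \right)} - 26276 = \left(-25 - -19\right) - 26276 = \left(-25 + 19\right) - 26276 = -6 - 26276 = -26282$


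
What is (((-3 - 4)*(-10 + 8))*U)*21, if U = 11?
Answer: 3234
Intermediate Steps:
(((-3 - 4)*(-10 + 8))*U)*21 = (((-3 - 4)*(-10 + 8))*11)*21 = (-7*(-2)*11)*21 = (14*11)*21 = 154*21 = 3234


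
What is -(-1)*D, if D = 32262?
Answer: 32262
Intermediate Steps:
-(-1)*D = -(-1)*32262 = -1*(-32262) = 32262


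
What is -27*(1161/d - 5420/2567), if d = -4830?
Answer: 262429983/4132870 ≈ 63.498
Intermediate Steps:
-27*(1161/d - 5420/2567) = -27*(1161/(-4830) - 5420/2567) = -27*(1161*(-1/4830) - 5420*1/2567) = -27*(-387/1610 - 5420/2567) = -27*(-9719629/4132870) = 262429983/4132870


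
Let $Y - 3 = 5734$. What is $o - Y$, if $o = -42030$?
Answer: $-47767$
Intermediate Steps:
$Y = 5737$ ($Y = 3 + 5734 = 5737$)
$o - Y = -42030 - 5737 = -47767$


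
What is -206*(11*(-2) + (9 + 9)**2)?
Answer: -62212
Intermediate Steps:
-206*(11*(-2) + (9 + 9)**2) = -206*(-22 + 18**2) = -206*(-22 + 324) = -206*302 = -62212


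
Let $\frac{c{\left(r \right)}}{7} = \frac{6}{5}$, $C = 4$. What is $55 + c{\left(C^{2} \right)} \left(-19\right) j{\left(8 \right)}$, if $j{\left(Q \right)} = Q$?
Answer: $- \frac{6109}{5} \approx -1221.8$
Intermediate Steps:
$c{\left(r \right)} = \frac{42}{5}$ ($c{\left(r \right)} = 7 \cdot \frac{6}{5} = \frac{42}{5}$)
$55 + c{\left(C^{2} \right)} \left(-19\right) j{\left(8 \right)} = 55 + \frac{42}{5} \left(-19\right) 8 = 55 - \frac{6384}{5} = - \frac{6109}{5}$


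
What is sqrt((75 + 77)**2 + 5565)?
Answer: sqrt(28669) ≈ 169.32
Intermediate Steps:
sqrt((75 + 77)**2 + 5565) = sqrt(152**2 + 5565) = sqrt(23104 + 5565) = sqrt(28669)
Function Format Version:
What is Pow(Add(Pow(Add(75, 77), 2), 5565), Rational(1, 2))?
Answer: Pow(28669, Rational(1, 2)) ≈ 169.32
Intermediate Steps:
Pow(Add(Pow(Add(75, 77), 2), 5565), Rational(1, 2)) = Pow(Add(Pow(152, 2), 5565), Rational(1, 2)) = Pow(Add(23104, 5565), Rational(1, 2)) = Pow(28669, Rational(1, 2))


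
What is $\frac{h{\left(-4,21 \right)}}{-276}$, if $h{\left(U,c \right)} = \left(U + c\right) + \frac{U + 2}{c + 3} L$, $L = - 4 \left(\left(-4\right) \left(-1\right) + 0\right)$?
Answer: $- \frac{55}{828} \approx -0.066425$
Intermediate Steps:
$L = -16$ ($L = - 4 \left(4 + 0\right) = \left(-4\right) 4 = -16$)
$h{\left(U,c \right)} = U + c - \frac{16 \left(2 + U\right)}{3 + c}$ ($h{\left(U,c \right)} = \left(U + c\right) + \frac{U + 2}{c + 3} \left(-16\right) = \left(U + c\right) + \frac{2 + U}{3 + c} \left(-16\right) = \left(U + c\right) - \frac{16 \left(2 + U\right)}{3 + c} = U + c - \frac{16 \left(2 + U\right)}{3 + c}$)
$\frac{h{\left(-4,21 \right)}}{-276} = \frac{\frac{1}{3 + 21} \left(-32 + 21^{2} - -52 + 3 \cdot 21 - 84\right)}{-276} = \frac{-32 + 441 + 52 + 63 - 84}{24} \left(- \frac{1}{276}\right) = \frac{1}{24} \cdot 440 \left(- \frac{1}{276}\right) = \frac{55}{3} \left(- \frac{1}{276}\right) = - \frac{55}{828}$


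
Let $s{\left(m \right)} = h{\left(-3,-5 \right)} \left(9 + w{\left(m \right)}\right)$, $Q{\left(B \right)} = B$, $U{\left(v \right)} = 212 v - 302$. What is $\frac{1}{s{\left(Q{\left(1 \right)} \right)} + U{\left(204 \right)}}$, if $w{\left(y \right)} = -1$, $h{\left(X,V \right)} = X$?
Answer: $\frac{1}{42922} \approx 2.3298 \cdot 10^{-5}$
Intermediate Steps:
$U{\left(v \right)} = -302 + 212 v$
$s{\left(m \right)} = -24$ ($s{\left(m \right)} = - 3 \left(9 - 1\right) = \left(-3\right) 8 = -24$)
$\frac{1}{s{\left(Q{\left(1 \right)} \right)} + U{\left(204 \right)}} = \frac{1}{-24 + \left(-302 + 212 \cdot 204\right)} = \frac{1}{-24 + \left(-302 + 43248\right)} = \frac{1}{-24 + 42946} = \frac{1}{42922}$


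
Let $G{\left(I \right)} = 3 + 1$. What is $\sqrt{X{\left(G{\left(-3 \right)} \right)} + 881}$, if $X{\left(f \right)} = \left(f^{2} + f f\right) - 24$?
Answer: $\sqrt{889} \approx 29.816$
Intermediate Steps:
$G{\left(I \right)} = 4$
$X{\left(f \right)} = -24 + 2 f^{2}$ ($X{\left(f \right)} = \left(f^{2} + f^{2}\right) - 24 = 2 f^{2} - 24 = -24 + 2 f^{2}$)
$\sqrt{X{\left(G{\left(-3 \right)} \right)} + 881} = \sqrt{\left(-24 + 2 \cdot 4^{2}\right) + 881} = \sqrt{\left(-24 + 2 \cdot 16\right) + 881} = \sqrt{\left(-24 + 32\right) + 881} = \sqrt{8 + 881} = \sqrt{889}$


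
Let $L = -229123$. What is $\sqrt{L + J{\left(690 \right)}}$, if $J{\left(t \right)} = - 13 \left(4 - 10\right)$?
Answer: $i \sqrt{229045} \approx 478.59 i$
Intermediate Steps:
$J{\left(t \right)} = 78$ ($J{\left(t \right)} = \left(-13\right) \left(-6\right) = 78$)
$\sqrt{L + J{\left(690 \right)}} = \sqrt{-229123 + 78} = \sqrt{-229045} = i \sqrt{229045}$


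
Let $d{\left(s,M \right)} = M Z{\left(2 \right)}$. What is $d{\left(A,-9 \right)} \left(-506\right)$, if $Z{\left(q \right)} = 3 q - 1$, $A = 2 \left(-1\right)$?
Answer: $22770$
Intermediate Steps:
$A = -2$
$Z{\left(q \right)} = -1 + 3 q$
$d{\left(s,M \right)} = 5 M$ ($d{\left(s,M \right)} = M \left(-1 + 3 \cdot 2\right) = M \left(-1 + 6\right) = M 5 = 5 M$)
$d{\left(A,-9 \right)} \left(-506\right) = 5 \left(-9\right) \left(-506\right) = \left(-45\right) \left(-506\right) = 22770$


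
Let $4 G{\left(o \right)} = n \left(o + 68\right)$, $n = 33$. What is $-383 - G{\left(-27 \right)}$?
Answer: $- \frac{2885}{4} \approx -721.25$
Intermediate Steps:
$G{\left(o \right)} = 561 + \frac{33 o}{4}$ ($G{\left(o \right)} = \frac{33 \left(o + 68\right)}{4} = \frac{33 \left(68 + o\right)}{4} = \frac{2244 + 33 o}{4} = 561 + \frac{33 o}{4}$)
$-383 - G{\left(-27 \right)} = -383 - \left(561 + \frac{33}{4} \left(-27\right)\right) = -383 - \left(561 - \frac{891}{4}\right) = -383 - \frac{1353}{4} = - \frac{2885}{4}$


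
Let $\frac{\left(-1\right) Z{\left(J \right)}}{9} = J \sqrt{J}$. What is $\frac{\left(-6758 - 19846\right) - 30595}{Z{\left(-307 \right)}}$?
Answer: $\frac{57199 i \sqrt{307}}{848241} \approx 1.1815 i$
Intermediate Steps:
$Z{\left(J \right)} = - 9 J^{\frac{3}{2}}$ ($Z{\left(J \right)} = - 9 J \sqrt{J} = - 9 J^{\frac{3}{2}}$)
$\frac{\left(-6758 - 19846\right) - 30595}{Z{\left(-307 \right)}} = \frac{\left(-6758 - 19846\right) - 30595}{\left(-9\right) \left(-307\right)^{\frac{3}{2}}} = \frac{-26604 - 30595}{\left(-9\right) \left(- 307 i \sqrt{307}\right)} = - \frac{57199}{2763 i \sqrt{307}} = - 57199 \left(- \frac{i \sqrt{307}}{848241}\right) = \frac{57199 i \sqrt{307}}{848241}$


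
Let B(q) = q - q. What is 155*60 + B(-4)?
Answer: 9300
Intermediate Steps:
B(q) = 0
155*60 + B(-4) = 155*60 + 0 = 9300 + 0 = 9300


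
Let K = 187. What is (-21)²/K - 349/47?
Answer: -44536/8789 ≈ -5.0672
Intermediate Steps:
(-21)²/K - 349/47 = (-21)²/187 - 349/47 = 441*(1/187) - 349*1/47 = 441/187 - 349/47 = -44536/8789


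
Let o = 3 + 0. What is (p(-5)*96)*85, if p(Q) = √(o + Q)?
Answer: 8160*I*√2 ≈ 11540.0*I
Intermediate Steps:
o = 3
p(Q) = √(3 + Q)
(p(-5)*96)*85 = (√(3 - 5)*96)*85 = (√(-2)*96)*85 = ((I*√2)*96)*85 = (96*I*√2)*85 = 8160*I*√2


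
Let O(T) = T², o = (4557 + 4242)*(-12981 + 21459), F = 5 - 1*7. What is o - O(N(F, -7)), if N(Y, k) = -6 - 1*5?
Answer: 74597801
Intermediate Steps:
F = -2 (F = 5 - 7 = -2)
N(Y, k) = -11 (N(Y, k) = -6 - 5 = -11)
o = 74597922 (o = 8799*8478 = 74597922)
o - O(N(F, -7)) = 74597922 - 1*(-11)² = 74597922 - 1*121 = 74597922 - 121 = 74597801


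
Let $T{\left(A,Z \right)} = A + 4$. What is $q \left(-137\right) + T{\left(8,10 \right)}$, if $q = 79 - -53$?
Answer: $-18072$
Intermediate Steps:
$T{\left(A,Z \right)} = 4 + A$
$q = 132$ ($q = 79 + 53 = 132$)
$q \left(-137\right) + T{\left(8,10 \right)} = 132 \left(-137\right) + \left(4 + 8\right) = -18084 + 12 = -18072$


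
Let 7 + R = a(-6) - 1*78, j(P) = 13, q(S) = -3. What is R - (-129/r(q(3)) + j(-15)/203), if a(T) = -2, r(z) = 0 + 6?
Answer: -26619/406 ≈ -65.564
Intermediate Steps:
r(z) = 6
R = -87 (R = -7 + (-2 - 1*78) = -7 + (-2 - 78) = -7 - 80 = -87)
R - (-129/r(q(3)) + j(-15)/203) = -87 - (-129/6 + 13/203) = -87 - (-129*⅙ + 13*(1/203)) = -87 - (-43/2 + 13/203) = -87 - 1*(-8703/406) = -87 + 8703/406 = -26619/406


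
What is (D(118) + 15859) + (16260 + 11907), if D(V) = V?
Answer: 44144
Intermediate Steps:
(D(118) + 15859) + (16260 + 11907) = (118 + 15859) + (16260 + 11907) = 15977 + 28167 = 44144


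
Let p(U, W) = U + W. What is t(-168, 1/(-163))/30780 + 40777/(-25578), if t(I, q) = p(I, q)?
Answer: -2280937459/1425871188 ≈ -1.5997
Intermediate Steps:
t(I, q) = I + q
t(-168, 1/(-163))/30780 + 40777/(-25578) = (-168 + 1/(-163))/30780 + 40777/(-25578) = (-168 - 1/163)*(1/30780) + 40777*(-1/25578) = -27385/163*1/30780 - 40777/25578 = -5477/1003428 - 40777/25578 = -2280937459/1425871188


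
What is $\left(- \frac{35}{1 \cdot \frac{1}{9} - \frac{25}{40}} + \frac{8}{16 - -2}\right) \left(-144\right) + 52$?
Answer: $- \frac{363324}{37} \approx -9819.6$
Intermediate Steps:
$\left(- \frac{35}{1 \cdot \frac{1}{9} - \frac{25}{40}} + \frac{8}{16 - -2}\right) \left(-144\right) + 52 = \left(- \frac{35}{1 \cdot \frac{1}{9} - \frac{5}{8}} + \frac{8}{16 + 2}\right) \left(-144\right) + 52 = \left(- \frac{35}{\frac{1}{9} - \frac{5}{8}} + \frac{8}{18}\right) \left(-144\right) + 52 = \left(- \frac{35}{- \frac{37}{72}} + 8 \cdot \frac{1}{18}\right) \left(-144\right) + 52 = \left(\left(-35\right) \left(- \frac{72}{37}\right) + \frac{4}{9}\right) \left(-144\right) + 52 = \left(\frac{2520}{37} + \frac{4}{9}\right) \left(-144\right) + 52 = \frac{22828}{333} \left(-144\right) + 52 = - \frac{365248}{37} + 52 = - \frac{363324}{37}$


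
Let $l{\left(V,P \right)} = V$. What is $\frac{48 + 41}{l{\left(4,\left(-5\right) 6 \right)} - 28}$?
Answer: $- \frac{89}{24} \approx -3.7083$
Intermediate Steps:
$\frac{48 + 41}{l{\left(4,\left(-5\right) 6 \right)} - 28} = \frac{48 + 41}{4 - 28} = \frac{89}{-24} = 89 \left(- \frac{1}{24}\right) = - \frac{89}{24}$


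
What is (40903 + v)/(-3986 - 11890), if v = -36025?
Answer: -271/882 ≈ -0.30726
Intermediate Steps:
(40903 + v)/(-3986 - 11890) = (40903 - 36025)/(-3986 - 11890) = 4878/(-15876) = 4878*(-1/15876) = -271/882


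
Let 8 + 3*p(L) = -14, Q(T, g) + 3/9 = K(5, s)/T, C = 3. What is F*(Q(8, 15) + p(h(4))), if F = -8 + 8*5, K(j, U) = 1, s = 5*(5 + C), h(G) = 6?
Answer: -724/3 ≈ -241.33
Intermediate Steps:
s = 40 (s = 5*(5 + 3) = 5*8 = 40)
Q(T, g) = -⅓ + 1/T
F = 32 (F = -8 + 40 = 32)
p(L) = -22/3 (p(L) = -8/3 + (⅓)*(-14) = -8/3 - 14/3 = -22/3)
F*(Q(8, 15) + p(h(4))) = 32*((⅓)*(3 - 1*8)/8 - 22/3) = 32*((⅓)*(⅛)*(3 - 8) - 22/3) = 32*((⅓)*(⅛)*(-5) - 22/3) = 32*(-5/24 - 22/3) = 32*(-181/24) = -724/3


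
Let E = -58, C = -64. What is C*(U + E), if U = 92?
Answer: -2176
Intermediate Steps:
C*(U + E) = -64*(92 - 58) = -64*34 = -2176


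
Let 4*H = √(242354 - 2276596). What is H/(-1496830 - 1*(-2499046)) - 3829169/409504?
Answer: -3829169/409504 + I*√2034242/4008864 ≈ -9.3508 + 0.00035578*I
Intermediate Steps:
H = I*√2034242/4 (H = √(242354 - 2276596)/4 = √(-2034242)/4 = (I*√2034242)/4 = I*√2034242/4 ≈ 356.57*I)
H/(-1496830 - 1*(-2499046)) - 3829169/409504 = (I*√2034242/4)/(-1496830 - 1*(-2499046)) - 3829169/409504 = (I*√2034242/4)/(-1496830 + 2499046) - 3829169*1/409504 = (I*√2034242/4)/1002216 - 3829169/409504 = (I*√2034242/4)*(1/1002216) - 3829169/409504 = I*√2034242/4008864 - 3829169/409504 = -3829169/409504 + I*√2034242/4008864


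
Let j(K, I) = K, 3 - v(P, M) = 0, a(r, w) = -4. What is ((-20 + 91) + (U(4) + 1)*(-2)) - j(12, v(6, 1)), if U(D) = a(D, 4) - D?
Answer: 73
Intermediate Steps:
v(P, M) = 3 (v(P, M) = 3 - 1*0 = 3 + 0 = 3)
U(D) = -4 - D
((-20 + 91) + (U(4) + 1)*(-2)) - j(12, v(6, 1)) = ((-20 + 91) + ((-4 - 1*4) + 1)*(-2)) - 1*12 = (71 + ((-4 - 4) + 1)*(-2)) - 12 = (71 + (-8 + 1)*(-2)) - 12 = (71 - 7*(-2)) - 12 = (71 + 14) - 12 = 85 - 12 = 73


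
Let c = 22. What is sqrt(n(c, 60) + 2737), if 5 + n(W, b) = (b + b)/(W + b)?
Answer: 2*sqrt(1148738)/41 ≈ 52.283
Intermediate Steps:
n(W, b) = -5 + 2*b/(W + b) (n(W, b) = -5 + (b + b)/(W + b) = -5 + (2*b)/(W + b) = -5 + 2*b/(W + b))
sqrt(n(c, 60) + 2737) = sqrt((-5*22 - 3*60)/(22 + 60) + 2737) = sqrt((-110 - 180)/82 + 2737) = sqrt((1/82)*(-290) + 2737) = sqrt(-145/41 + 2737) = sqrt(112072/41) = 2*sqrt(1148738)/41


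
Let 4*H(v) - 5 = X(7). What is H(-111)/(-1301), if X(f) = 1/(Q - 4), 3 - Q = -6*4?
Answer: -29/29923 ≈ -0.00096915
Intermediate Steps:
Q = 27 (Q = 3 - (-6)*4 = 3 - 1*(-24) = 3 + 24 = 27)
X(f) = 1/23 (X(f) = 1/(27 - 4) = 1/23)
H(v) = 29/23 (H(v) = 5/4 + (¼)*(1/23) = 5/4 + 1/92 = 29/23)
H(-111)/(-1301) = (29/23)/(-1301) = (29/23)*(-1/1301) = -29/29923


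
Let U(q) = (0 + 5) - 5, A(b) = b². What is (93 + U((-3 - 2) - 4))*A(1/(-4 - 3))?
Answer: 93/49 ≈ 1.8980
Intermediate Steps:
U(q) = 0 (U(q) = 5 - 5 = 0)
(93 + U((-3 - 2) - 4))*A(1/(-4 - 3)) = (93 + 0)*(1/(-4 - 3))² = 93*(1/(-7))² = 93*(-⅐)² = 93*(1/49) = 93/49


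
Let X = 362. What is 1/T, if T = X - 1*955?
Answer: -1/593 ≈ -0.0016863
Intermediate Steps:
T = -593 (T = 362 - 1*955 = 362 - 955 = -593)
1/T = 1/(-593) = -1/593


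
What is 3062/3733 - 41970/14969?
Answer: -110838932/55879277 ≈ -1.9835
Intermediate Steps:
3062/3733 - 41970/14969 = -110838932/55879277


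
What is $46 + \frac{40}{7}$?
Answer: $\frac{362}{7} \approx 51.714$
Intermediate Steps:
$46 + \frac{40}{7} = \frac{362}{7}$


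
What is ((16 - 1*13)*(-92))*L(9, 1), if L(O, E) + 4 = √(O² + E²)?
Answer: 1104 - 276*√82 ≈ -1395.3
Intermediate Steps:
L(O, E) = -4 + √(E² + O²) (L(O, E) = -4 + √(O² + E²) = -4 + √(E² + O²))
((16 - 1*13)*(-92))*L(9, 1) = ((16 - 1*13)*(-92))*(-4 + √(1² + 9²)) = ((16 - 13)*(-92))*(-4 + √(1 + 81)) = (3*(-92))*(-4 + √82) = -276*(-4 + √82) = 1104 - 276*√82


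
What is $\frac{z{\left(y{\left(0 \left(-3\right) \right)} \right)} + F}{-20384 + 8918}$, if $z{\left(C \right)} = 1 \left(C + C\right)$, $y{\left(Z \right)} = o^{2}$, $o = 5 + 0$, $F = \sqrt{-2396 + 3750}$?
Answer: $- \frac{25}{5733} - \frac{\sqrt{1354}}{11466} \approx -0.0075699$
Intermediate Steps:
$F = \sqrt{1354} \approx 36.797$
$o = 5$
$y{\left(Z \right)} = 25$ ($y{\left(Z \right)} = 5^{2} = 25$)
$z{\left(C \right)} = 2 C$ ($z{\left(C \right)} = 1 \cdot 2 C = 2 C$)
$\frac{z{\left(y{\left(0 \left(-3\right) \right)} \right)} + F}{-20384 + 8918} = \frac{2 \cdot 25 + \sqrt{1354}}{-20384 + 8918} = \frac{50 + \sqrt{1354}}{-11466} = \left(50 + \sqrt{1354}\right) \left(- \frac{1}{11466}\right) = - \frac{25}{5733} - \frac{\sqrt{1354}}{11466}$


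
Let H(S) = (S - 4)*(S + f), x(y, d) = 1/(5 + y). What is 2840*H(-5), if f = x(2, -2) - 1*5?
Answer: 1763640/7 ≈ 2.5195e+5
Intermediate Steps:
f = -34/7 (f = 1/(5 + 2) - 1*5 = 1/7 - 5 = -34/7 ≈ -4.8571)
H(S) = (-4 + S)*(-34/7 + S) (H(S) = (S - 4)*(S - 34/7) = (-4 + S)*(-34/7 + S))
2840*H(-5) = 2840*(136/7 + (-5)**2 - 62/7*(-5)) = 2840*(136/7 + 25 + 310/7) = 2840*(621/7) = 1763640/7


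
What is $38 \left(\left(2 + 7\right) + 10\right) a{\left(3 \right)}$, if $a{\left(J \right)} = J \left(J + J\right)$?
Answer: $12996$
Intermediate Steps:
$a{\left(J \right)} = 2 J^{2}$ ($a{\left(J \right)} = J 2 J = 2 J^{2}$)
$38 \left(\left(2 + 7\right) + 10\right) a{\left(3 \right)} = 38 \left(\left(2 + 7\right) + 10\right) 2 \cdot 3^{2} = 38 \left(9 + 10\right) 2 \cdot 9 = 38 \cdot 19 \cdot 18 = 722 \cdot 18 = 12996$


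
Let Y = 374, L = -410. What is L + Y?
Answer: -36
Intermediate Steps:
L + Y = -410 + 374 = -36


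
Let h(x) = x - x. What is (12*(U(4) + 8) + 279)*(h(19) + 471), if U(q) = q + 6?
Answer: 233145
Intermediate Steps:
U(q) = 6 + q
h(x) = 0
(12*(U(4) + 8) + 279)*(h(19) + 471) = (12*((6 + 4) + 8) + 279)*(0 + 471) = (12*(10 + 8) + 279)*471 = (12*18 + 279)*471 = (216 + 279)*471 = 495*471 = 233145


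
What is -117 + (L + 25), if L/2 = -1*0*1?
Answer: -92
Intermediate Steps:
L = 0 (L = 2*(-1*0*1) = 2*(0*1) = 2*0 = 0)
-117 + (L + 25) = -117 + (0 + 25) = -117 + 25 = -92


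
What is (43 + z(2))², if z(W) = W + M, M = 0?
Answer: 2025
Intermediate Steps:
z(W) = W (z(W) = W + 0 = W)
(43 + z(2))² = (43 + 2)² = 45² = 2025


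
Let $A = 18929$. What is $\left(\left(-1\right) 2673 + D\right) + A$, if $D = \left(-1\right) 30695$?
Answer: $-14439$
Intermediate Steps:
$D = -30695$
$\left(\left(-1\right) 2673 + D\right) + A = \left(\left(-1\right) 2673 - 30695\right) + 18929 = \left(-2673 - 30695\right) + 18929 = -33368 + 18929 = -14439$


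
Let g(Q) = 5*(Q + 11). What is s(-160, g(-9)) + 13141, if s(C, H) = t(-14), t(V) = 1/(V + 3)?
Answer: 144550/11 ≈ 13141.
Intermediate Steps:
g(Q) = 55 + 5*Q (g(Q) = 5*(11 + Q) = 55 + 5*Q)
t(V) = 1/(3 + V)
s(C, H) = -1/11 (s(C, H) = 1/(3 - 14) = 1/(-11) = -1/11)
s(-160, g(-9)) + 13141 = -1/11 + 13141 = 144550/11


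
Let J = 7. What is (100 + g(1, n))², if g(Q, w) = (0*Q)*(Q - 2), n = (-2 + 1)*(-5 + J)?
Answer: 10000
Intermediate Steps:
n = -2 (n = (-2 + 1)*(-5 + 7) = -1*2 = -2)
g(Q, w) = 0 (g(Q, w) = 0*(-2 + Q) = 0)
(100 + g(1, n))² = (100 + 0)² = 100² = 10000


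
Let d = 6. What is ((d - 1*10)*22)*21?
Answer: -1848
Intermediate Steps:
((d - 1*10)*22)*21 = ((6 - 1*10)*22)*21 = ((6 - 10)*22)*21 = -4*22*21 = -88*21 = -1848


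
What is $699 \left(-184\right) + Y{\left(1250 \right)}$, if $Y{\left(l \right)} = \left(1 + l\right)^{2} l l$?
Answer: $2445313933884$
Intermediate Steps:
$Y{\left(l \right)} = l^{2} \left(1 + l\right)^{2}$ ($Y{\left(l \right)} = l \left(1 + l\right)^{2} l = l^{2} \left(1 + l\right)^{2}$)
$699 \left(-184\right) + Y{\left(1250 \right)} = 699 \left(-184\right) + 1250^{2} \left(1 + 1250\right)^{2} = -128616 + 1562500 \cdot 1251^{2} = -128616 + 1562500 \cdot 1565001 = -128616 + 2445314062500 = 2445313933884$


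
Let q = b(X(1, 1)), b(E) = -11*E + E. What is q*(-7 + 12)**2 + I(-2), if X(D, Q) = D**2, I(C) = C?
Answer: -252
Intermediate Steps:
b(E) = -10*E
q = -10 (q = -10*1**2 = -10*1 = -10)
q*(-7 + 12)**2 + I(-2) = -10*(-7 + 12)**2 - 2 = -10*5**2 - 2 = -10*25 - 2 = -250 - 2 = -252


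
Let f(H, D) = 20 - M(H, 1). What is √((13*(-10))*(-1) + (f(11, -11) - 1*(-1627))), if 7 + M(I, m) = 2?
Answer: 9*√22 ≈ 42.214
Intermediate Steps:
M(I, m) = -5 (M(I, m) = -7 + 2 = -5)
f(H, D) = 25 (f(H, D) = 20 - 1*(-5) = 20 + 5 = 25)
√((13*(-10))*(-1) + (f(11, -11) - 1*(-1627))) = √((13*(-10))*(-1) + (25 - 1*(-1627))) = √(-130*(-1) + (25 + 1627)) = √(130 + 1652) = √1782 = 9*√22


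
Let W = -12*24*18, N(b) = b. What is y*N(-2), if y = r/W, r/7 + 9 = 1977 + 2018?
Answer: 13951/1296 ≈ 10.765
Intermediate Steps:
W = -5184 (W = -288*18 = -5184)
r = 27902 (r = -63 + 7*(1977 + 2018) = -63 + 7*3995 = -63 + 27965 = 27902)
y = -13951/2592 (y = 27902/(-5184) = 27902*(-1/5184) = -13951/2592 ≈ -5.3823)
y*N(-2) = -13951/2592*(-2) = 13951/1296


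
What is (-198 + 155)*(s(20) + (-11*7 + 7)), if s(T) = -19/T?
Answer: 61017/20 ≈ 3050.9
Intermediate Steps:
(-198 + 155)*(s(20) + (-11*7 + 7)) = (-198 + 155)*(-19/20 + (-11*7 + 7)) = -43*(-19*1/20 + (-77 + 7)) = -43*(-19/20 - 70) = -43*(-1419/20) = 61017/20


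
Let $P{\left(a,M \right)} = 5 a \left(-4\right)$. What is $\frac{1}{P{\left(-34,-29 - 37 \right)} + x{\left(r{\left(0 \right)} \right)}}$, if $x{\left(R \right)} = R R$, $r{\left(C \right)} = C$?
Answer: $\frac{1}{680} \approx 0.0014706$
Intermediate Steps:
$P{\left(a,M \right)} = - 20 a$
$x{\left(R \right)} = R^{2}$
$\frac{1}{P{\left(-34,-29 - 37 \right)} + x{\left(r{\left(0 \right)} \right)}} = \frac{1}{\left(-20\right) \left(-34\right) + 0^{2}} = \frac{1}{680 + 0} = \frac{1}{680}$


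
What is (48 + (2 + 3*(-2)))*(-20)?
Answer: -880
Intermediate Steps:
(48 + (2 + 3*(-2)))*(-20) = (48 + (2 - 6))*(-20) = (48 - 4)*(-20) = 44*(-20) = -880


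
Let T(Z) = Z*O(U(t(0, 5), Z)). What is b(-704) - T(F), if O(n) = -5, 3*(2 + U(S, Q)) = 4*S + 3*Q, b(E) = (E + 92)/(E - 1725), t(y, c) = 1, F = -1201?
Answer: -14585533/2429 ≈ -6004.8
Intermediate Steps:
b(E) = (92 + E)/(-1725 + E)
U(S, Q) = -2 + Q + 4*S/3 (U(S, Q) = -2 + (4*S + 3*Q)/3 = -2 + (3*Q + 4*S)/3 = -2 + (Q + 4*S/3) = -2 + Q + 4*S/3)
T(Z) = -5*Z (T(Z) = Z*(-5) = -5*Z)
b(-704) - T(F) = (92 - 704)/(-1725 - 704) - (-5)*(-1201) = -612/(-2429) - 1*6005 = -1/2429*(-612) - 6005 = 612/2429 - 6005 = -14585533/2429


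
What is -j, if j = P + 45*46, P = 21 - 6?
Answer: -2085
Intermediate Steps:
P = 15
j = 2085 (j = 15 + 45*46 = 15 + 2070 = 2085)
-j = -1*2085 = -2085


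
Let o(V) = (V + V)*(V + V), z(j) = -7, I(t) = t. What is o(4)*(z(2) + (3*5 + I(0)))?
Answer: 512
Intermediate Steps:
o(V) = 4*V² (o(V) = (2*V)*(2*V) = 4*V²)
o(4)*(z(2) + (3*5 + I(0))) = (4*4²)*(-7 + (3*5 + 0)) = (4*16)*(-7 + (15 + 0)) = 64*(-7 + 15) = 64*8 = 512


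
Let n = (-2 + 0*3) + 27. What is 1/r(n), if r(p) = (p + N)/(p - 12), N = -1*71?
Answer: -13/46 ≈ -0.28261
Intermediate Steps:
N = -71
n = 25 (n = (-2 + 0) + 27 = -2 + 27 = 25)
r(p) = (-71 + p)/(-12 + p) (r(p) = (p - 71)/(p - 12) = (-71 + p)/(-12 + p))
1/r(n) = 1/((-71 + 25)/(-12 + 25)) = 1/(-46/13) = -13/46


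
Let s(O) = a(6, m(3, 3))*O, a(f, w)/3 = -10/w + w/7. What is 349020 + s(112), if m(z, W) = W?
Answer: 348044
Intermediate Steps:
a(f, w) = -30/w + 3*w/7 (a(f, w) = 3*(-10/w + w/7) = -30/w + 3*w/7)
s(O) = -61*O/7 (s(O) = (-30/3 + (3/7)*3)*O = (-30*⅓ + 9/7)*O = (-10 + 9/7)*O = -61*O/7)
349020 + s(112) = 349020 - 61/7*112 = 349020 - 976 = 348044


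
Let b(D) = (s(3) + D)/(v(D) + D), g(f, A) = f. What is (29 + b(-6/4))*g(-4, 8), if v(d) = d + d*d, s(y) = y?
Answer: -108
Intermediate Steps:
v(d) = d + d²
b(D) = (3 + D)/(D + D*(1 + D)) (b(D) = (3 + D)/(D*(1 + D) + D) = (3 + D)/(D + D*(1 + D)))
(29 + b(-6/4))*g(-4, 8) = (29 + (3 - 6/4)/(((-6/4))*(2 - 6/4)))*(-4) = (29 + (3 - 6*¼)/(((-6*¼))*(2 - 6*¼)))*(-4) = (29 + (3 - 3/2)/((-3/2)*(2 - 3/2)))*(-4) = (29 - ⅔*3/2/½)*(-4) = (29 - ⅔*2*3/2)*(-4) = (29 - 2)*(-4) = 27*(-4) = -108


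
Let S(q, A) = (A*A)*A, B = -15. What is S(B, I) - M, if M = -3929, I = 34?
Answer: 43233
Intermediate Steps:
S(q, A) = A**3 (S(q, A) = A**2*A = A**3)
S(B, I) - M = 34**3 - 1*(-3929) = 39304 + 3929 = 43233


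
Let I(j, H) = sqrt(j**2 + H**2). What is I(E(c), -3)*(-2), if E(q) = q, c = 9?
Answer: -6*sqrt(10) ≈ -18.974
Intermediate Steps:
I(j, H) = sqrt(H**2 + j**2)
I(E(c), -3)*(-2) = sqrt((-3)**2 + 9**2)*(-2) = sqrt(9 + 81)*(-2) = sqrt(90)*(-2) = (3*sqrt(10))*(-2) = -6*sqrt(10)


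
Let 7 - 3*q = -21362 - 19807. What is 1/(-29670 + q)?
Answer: -3/47834 ≈ -6.2717e-5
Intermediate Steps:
q = 41176/3 (q = 7/3 - (-21362 - 19807)/3 = 7/3 - 1/3*(-41169) = 7/3 + 13723 = 41176/3 ≈ 13725.)
1/(-29670 + q) = 1/(-29670 + 41176/3) = 1/(-47834/3) = -3/47834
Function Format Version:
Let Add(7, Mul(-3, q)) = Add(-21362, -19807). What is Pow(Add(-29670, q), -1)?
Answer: Rational(-3, 47834) ≈ -6.2717e-5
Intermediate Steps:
q = Rational(41176, 3) (q = Add(Rational(7, 3), Mul(Rational(-1, 3), Add(-21362, -19807))) = Add(Rational(7, 3), Mul(Rational(-1, 3), -41169)) = Add(Rational(7, 3), 13723) = Rational(41176, 3) ≈ 13725.)
Pow(Add(-29670, q), -1) = Pow(Add(-29670, Rational(41176, 3)), -1) = Pow(Rational(-47834, 3), -1) = Rational(-3, 47834)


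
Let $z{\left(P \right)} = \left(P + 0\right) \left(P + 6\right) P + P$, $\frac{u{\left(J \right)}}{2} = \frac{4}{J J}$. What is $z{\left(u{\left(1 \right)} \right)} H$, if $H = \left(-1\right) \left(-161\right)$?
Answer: $145544$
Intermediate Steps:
$u{\left(J \right)} = \frac{8}{J^{2}}$ ($u{\left(J \right)} = 2 \frac{4}{J J} = 2 \frac{4}{J^{2}} = \frac{8}{J^{2}}$)
$H = 161$
$z{\left(P \right)} = P + P^{2} \left(6 + P\right)$ ($z{\left(P \right)} = P \left(6 + P\right) P + P = P^{2} \left(6 + P\right) + P = P + P^{2} \left(6 + P\right)$)
$z{\left(u{\left(1 \right)} \right)} H = 8 \cdot 1^{-2} \left(1 + \left(8 \cdot 1^{-2}\right)^{2} + 6 \cdot 8 \cdot 1^{-2}\right) 161 = 8 \cdot 1 \left(1 + \left(8 \cdot 1\right)^{2} + 6 \cdot 8 \cdot 1\right) 161 = 8 \left(1 + 8^{2} + 6 \cdot 8\right) 161 = 8 \left(1 + 64 + 48\right) 161 = 8 \cdot 113 \cdot 161 = 904 \cdot 161 = 145544$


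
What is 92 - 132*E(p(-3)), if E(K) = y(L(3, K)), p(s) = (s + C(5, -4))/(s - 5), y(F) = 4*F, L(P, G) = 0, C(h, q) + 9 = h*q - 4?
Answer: 92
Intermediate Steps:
C(h, q) = -13 + h*q (C(h, q) = -9 + (h*q - 4) = -9 + (-4 + h*q) = -13 + h*q)
p(s) = (-33 + s)/(-5 + s) (p(s) = (s + (-13 + 5*(-4)))/(s - 5) = (s + (-13 - 20))/(-5 + s) = (s - 33)/(-5 + s) = (-33 + s)/(-5 + s))
E(K) = 0 (E(K) = 4*0 = 0)
92 - 132*E(p(-3)) = 92 - 132*0 = 92 + 0 = 92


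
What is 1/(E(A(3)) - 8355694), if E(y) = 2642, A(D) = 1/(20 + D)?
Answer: -1/8353052 ≈ -1.1972e-7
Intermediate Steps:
1/(E(A(3)) - 8355694) = 1/(2642 - 8355694) = 1/(-8353052) = -1/8353052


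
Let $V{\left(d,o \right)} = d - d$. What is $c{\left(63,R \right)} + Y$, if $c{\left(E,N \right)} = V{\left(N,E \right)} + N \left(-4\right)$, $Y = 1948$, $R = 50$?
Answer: $1748$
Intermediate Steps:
$V{\left(d,o \right)} = 0$
$c{\left(E,N \right)} = - 4 N$ ($c{\left(E,N \right)} = 0 + N \left(-4\right) = 0 - 4 N = - 4 N$)
$c{\left(63,R \right)} + Y = \left(-4\right) 50 + 1948 = -200 + 1948 = 1748$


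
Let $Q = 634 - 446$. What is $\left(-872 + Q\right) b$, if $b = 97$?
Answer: $-66348$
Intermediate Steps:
$Q = 188$ ($Q = 634 - 446 = 188$)
$\left(-872 + Q\right) b = \left(-872 + 188\right) 97 = \left(-684\right) 97 = -66348$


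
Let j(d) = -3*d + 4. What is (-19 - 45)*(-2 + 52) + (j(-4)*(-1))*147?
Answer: -5552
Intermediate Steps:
j(d) = 4 - 3*d
(-19 - 45)*(-2 + 52) + (j(-4)*(-1))*147 = (-19 - 45)*(-2 + 52) + ((4 - 3*(-4))*(-1))*147 = -64*50 + ((4 + 12)*(-1))*147 = -3200 + (16*(-1))*147 = -3200 - 16*147 = -3200 - 2352 = -5552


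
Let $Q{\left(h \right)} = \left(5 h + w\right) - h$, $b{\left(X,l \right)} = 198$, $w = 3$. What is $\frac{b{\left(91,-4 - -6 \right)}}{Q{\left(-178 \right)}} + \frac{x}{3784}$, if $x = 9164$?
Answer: $\frac{1437011}{670714} \approx 2.1425$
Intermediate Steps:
$Q{\left(h \right)} = 3 + 4 h$ ($Q{\left(h \right)} = \left(5 h + 3\right) - h = \left(3 + 5 h\right) - h = 3 + 4 h$)
$\frac{b{\left(91,-4 - -6 \right)}}{Q{\left(-178 \right)}} + \frac{x}{3784} = \frac{198}{3 + 4 \left(-178\right)} + \frac{9164}{3784} = \frac{198}{3 - 712} + 9164 \cdot \frac{1}{3784} = \frac{198}{-709} + \frac{2291}{946} = 198 \left(- \frac{1}{709}\right) + \frac{2291}{946} = - \frac{198}{709} + \frac{2291}{946} = \frac{1437011}{670714}$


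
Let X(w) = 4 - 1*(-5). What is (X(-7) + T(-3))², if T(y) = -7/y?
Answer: 1156/9 ≈ 128.44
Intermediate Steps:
X(w) = 9 (X(w) = 4 + 5 = 9)
(X(-7) + T(-3))² = (9 - 7/(-3))² = (9 - 7*(-⅓))² = (9 + 7/3)² = (34/3)² = 1156/9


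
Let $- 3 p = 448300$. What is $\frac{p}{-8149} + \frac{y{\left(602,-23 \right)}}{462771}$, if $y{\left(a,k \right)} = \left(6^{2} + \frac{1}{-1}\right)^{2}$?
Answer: $\frac{69163395625}{3771120879} \approx 18.34$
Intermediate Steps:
$y{\left(a,k \right)} = 1225$ ($y{\left(a,k \right)} = \left(36 - 1\right)^{2} = 35^{2} = 1225$)
$p = - \frac{448300}{3}$ ($p = \left(- \frac{1}{3}\right) 448300 = - \frac{448300}{3} \approx -1.4943 \cdot 10^{5}$)
$\frac{p}{-8149} + \frac{y{\left(602,-23 \right)}}{462771} = - \frac{448300}{3 \left(-8149\right)} + \frac{1225}{462771} = \left(- \frac{448300}{3}\right) \left(- \frac{1}{8149}\right) + 1225 \cdot \frac{1}{462771} = \frac{448300}{24447} + \frac{1225}{462771} = \frac{69163395625}{3771120879}$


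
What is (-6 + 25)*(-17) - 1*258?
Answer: -581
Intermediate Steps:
(-6 + 25)*(-17) - 1*258 = 19*(-17) - 258 = -323 - 258 = -581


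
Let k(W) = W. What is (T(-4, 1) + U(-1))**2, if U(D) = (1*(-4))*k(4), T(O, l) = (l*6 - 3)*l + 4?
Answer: 81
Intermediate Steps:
T(O, l) = 4 + l*(-3 + 6*l) (T(O, l) = (6*l - 3)*l + 4 = (-3 + 6*l)*l + 4 = l*(-3 + 6*l) + 4 = 4 + l*(-3 + 6*l))
U(D) = -16 (U(D) = (1*(-4))*4 = -4*4 = -16)
(T(-4, 1) + U(-1))**2 = ((4 - 3*1 + 6*1**2) - 16)**2 = ((4 - 3 + 6*1) - 16)**2 = ((4 - 3 + 6) - 16)**2 = (7 - 16)**2 = (-9)**2 = 81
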